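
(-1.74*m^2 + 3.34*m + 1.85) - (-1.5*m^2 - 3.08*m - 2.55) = -0.24*m^2 + 6.42*m + 4.4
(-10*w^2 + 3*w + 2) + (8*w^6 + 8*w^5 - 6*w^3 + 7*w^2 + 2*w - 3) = 8*w^6 + 8*w^5 - 6*w^3 - 3*w^2 + 5*w - 1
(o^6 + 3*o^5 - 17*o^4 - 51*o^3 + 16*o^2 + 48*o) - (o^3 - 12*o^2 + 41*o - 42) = o^6 + 3*o^5 - 17*o^4 - 52*o^3 + 28*o^2 + 7*o + 42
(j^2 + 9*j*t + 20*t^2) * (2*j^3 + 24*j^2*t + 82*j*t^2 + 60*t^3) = 2*j^5 + 42*j^4*t + 338*j^3*t^2 + 1278*j^2*t^3 + 2180*j*t^4 + 1200*t^5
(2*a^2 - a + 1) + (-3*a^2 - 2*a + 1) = -a^2 - 3*a + 2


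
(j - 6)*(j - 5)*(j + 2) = j^3 - 9*j^2 + 8*j + 60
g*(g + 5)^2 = g^3 + 10*g^2 + 25*g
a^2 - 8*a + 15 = (a - 5)*(a - 3)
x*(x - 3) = x^2 - 3*x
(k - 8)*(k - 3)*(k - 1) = k^3 - 12*k^2 + 35*k - 24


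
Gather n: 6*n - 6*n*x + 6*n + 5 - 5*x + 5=n*(12 - 6*x) - 5*x + 10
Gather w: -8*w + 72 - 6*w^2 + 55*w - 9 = -6*w^2 + 47*w + 63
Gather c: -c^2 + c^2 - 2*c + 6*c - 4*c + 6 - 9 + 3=0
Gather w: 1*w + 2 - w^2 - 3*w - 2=-w^2 - 2*w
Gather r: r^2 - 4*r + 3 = r^2 - 4*r + 3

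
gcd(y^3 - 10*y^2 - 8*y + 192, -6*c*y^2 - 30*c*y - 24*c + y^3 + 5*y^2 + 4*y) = y + 4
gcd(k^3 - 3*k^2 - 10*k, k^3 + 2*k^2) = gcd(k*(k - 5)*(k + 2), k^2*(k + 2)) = k^2 + 2*k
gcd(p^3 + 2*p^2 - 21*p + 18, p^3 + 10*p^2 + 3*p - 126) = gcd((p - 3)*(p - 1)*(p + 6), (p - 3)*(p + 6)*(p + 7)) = p^2 + 3*p - 18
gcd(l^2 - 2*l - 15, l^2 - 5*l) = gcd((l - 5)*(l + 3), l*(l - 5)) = l - 5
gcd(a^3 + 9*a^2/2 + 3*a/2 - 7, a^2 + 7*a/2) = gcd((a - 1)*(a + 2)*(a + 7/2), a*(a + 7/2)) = a + 7/2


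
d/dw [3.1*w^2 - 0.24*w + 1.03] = 6.2*w - 0.24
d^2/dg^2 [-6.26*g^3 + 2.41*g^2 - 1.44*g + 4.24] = 4.82 - 37.56*g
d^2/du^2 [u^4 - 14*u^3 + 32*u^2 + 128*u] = 12*u^2 - 84*u + 64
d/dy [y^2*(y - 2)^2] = 4*y*(y - 2)*(y - 1)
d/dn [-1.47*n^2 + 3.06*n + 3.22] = 3.06 - 2.94*n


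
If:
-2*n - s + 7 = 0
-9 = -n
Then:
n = 9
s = -11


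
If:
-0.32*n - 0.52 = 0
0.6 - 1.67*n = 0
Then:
No Solution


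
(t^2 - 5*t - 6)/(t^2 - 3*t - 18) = (t + 1)/(t + 3)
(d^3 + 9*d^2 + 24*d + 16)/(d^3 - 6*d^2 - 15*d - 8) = (d^2 + 8*d + 16)/(d^2 - 7*d - 8)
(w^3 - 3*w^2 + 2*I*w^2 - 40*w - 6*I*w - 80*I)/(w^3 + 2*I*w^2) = 1 - 3/w - 40/w^2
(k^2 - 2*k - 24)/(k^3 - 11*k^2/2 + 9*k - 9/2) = 2*(k^2 - 2*k - 24)/(2*k^3 - 11*k^2 + 18*k - 9)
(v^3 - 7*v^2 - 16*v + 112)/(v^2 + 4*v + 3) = (v^3 - 7*v^2 - 16*v + 112)/(v^2 + 4*v + 3)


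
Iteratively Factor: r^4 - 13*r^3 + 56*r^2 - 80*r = (r - 5)*(r^3 - 8*r^2 + 16*r) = r*(r - 5)*(r^2 - 8*r + 16) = r*(r - 5)*(r - 4)*(r - 4)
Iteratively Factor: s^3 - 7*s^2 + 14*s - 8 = (s - 1)*(s^2 - 6*s + 8) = (s - 2)*(s - 1)*(s - 4)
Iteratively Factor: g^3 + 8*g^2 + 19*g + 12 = (g + 1)*(g^2 + 7*g + 12) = (g + 1)*(g + 3)*(g + 4)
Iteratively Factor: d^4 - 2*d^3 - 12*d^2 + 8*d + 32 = (d + 2)*(d^3 - 4*d^2 - 4*d + 16) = (d - 2)*(d + 2)*(d^2 - 2*d - 8) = (d - 2)*(d + 2)^2*(d - 4)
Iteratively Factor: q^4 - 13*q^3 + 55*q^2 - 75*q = (q - 3)*(q^3 - 10*q^2 + 25*q) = q*(q - 3)*(q^2 - 10*q + 25) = q*(q - 5)*(q - 3)*(q - 5)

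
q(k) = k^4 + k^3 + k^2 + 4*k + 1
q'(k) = 4*k^3 + 3*k^2 + 2*k + 4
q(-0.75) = -1.54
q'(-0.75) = 2.50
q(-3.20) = 70.53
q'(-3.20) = -102.75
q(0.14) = 1.58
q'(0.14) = 4.35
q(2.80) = 103.46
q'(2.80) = 120.93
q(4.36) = 481.70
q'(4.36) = 401.28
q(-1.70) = 0.53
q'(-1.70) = -10.38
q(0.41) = 2.91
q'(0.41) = 5.60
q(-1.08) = -2.05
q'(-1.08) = 0.30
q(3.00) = 130.00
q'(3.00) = 145.00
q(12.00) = 22657.00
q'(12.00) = 7372.00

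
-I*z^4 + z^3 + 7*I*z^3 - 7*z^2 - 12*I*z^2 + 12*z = z*(z - 4)*(z - 3)*(-I*z + 1)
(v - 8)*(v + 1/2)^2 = v^3 - 7*v^2 - 31*v/4 - 2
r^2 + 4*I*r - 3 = (r + I)*(r + 3*I)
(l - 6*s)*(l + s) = l^2 - 5*l*s - 6*s^2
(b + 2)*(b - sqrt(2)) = b^2 - sqrt(2)*b + 2*b - 2*sqrt(2)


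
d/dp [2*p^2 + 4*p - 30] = 4*p + 4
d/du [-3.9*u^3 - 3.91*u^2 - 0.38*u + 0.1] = -11.7*u^2 - 7.82*u - 0.38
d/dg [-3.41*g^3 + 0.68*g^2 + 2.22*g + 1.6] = -10.23*g^2 + 1.36*g + 2.22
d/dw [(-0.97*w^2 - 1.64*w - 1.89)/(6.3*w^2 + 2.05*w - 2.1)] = (8.3435*w^2 + 27.888*w + 7.3185)/(39.69*w^4 + 25.83*w^3 - 22.2575*w^2 - 8.61*w + 4.41)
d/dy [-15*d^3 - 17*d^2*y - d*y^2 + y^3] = -17*d^2 - 2*d*y + 3*y^2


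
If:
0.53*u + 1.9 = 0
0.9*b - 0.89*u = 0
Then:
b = -3.55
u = -3.58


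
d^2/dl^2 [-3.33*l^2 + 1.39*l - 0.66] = -6.66000000000000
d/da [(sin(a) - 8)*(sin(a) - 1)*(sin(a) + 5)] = (3*sin(a)^2 - 8*sin(a) - 37)*cos(a)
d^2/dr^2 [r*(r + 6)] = 2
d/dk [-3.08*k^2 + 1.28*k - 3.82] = 1.28 - 6.16*k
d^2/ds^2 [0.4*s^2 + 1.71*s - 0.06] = 0.800000000000000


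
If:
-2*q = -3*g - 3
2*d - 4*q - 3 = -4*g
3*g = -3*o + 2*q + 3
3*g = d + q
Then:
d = 33/2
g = 12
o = 2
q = 39/2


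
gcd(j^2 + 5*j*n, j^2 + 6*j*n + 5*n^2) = j + 5*n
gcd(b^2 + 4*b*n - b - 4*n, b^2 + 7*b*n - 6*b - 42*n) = 1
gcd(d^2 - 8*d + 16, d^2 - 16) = d - 4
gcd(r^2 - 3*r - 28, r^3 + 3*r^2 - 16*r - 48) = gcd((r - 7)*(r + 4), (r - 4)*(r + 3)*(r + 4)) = r + 4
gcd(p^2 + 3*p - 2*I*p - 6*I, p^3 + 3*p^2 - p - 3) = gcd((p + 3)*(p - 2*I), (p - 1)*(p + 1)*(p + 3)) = p + 3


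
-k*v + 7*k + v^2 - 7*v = (-k + v)*(v - 7)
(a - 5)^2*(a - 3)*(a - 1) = a^4 - 14*a^3 + 68*a^2 - 130*a + 75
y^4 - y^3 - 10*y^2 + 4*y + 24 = (y - 3)*(y - 2)*(y + 2)^2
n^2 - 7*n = n*(n - 7)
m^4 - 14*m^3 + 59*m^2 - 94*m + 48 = (m - 8)*(m - 3)*(m - 2)*(m - 1)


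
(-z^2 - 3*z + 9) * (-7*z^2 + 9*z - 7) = 7*z^4 + 12*z^3 - 83*z^2 + 102*z - 63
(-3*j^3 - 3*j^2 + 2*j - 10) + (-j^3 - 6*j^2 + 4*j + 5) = -4*j^3 - 9*j^2 + 6*j - 5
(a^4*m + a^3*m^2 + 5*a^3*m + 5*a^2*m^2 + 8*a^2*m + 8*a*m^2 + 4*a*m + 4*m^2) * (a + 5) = a^5*m + a^4*m^2 + 10*a^4*m + 10*a^3*m^2 + 33*a^3*m + 33*a^2*m^2 + 44*a^2*m + 44*a*m^2 + 20*a*m + 20*m^2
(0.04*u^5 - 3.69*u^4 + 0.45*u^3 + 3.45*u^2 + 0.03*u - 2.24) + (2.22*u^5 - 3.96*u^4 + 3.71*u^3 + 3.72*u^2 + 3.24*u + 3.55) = 2.26*u^5 - 7.65*u^4 + 4.16*u^3 + 7.17*u^2 + 3.27*u + 1.31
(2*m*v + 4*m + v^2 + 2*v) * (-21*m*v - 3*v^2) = -42*m^2*v^2 - 84*m^2*v - 27*m*v^3 - 54*m*v^2 - 3*v^4 - 6*v^3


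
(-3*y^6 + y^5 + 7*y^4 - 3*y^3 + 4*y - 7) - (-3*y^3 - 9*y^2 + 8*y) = -3*y^6 + y^5 + 7*y^4 + 9*y^2 - 4*y - 7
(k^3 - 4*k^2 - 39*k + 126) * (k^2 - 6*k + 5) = k^5 - 10*k^4 - 10*k^3 + 340*k^2 - 951*k + 630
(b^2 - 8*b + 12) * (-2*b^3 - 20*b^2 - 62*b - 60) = -2*b^5 - 4*b^4 + 74*b^3 + 196*b^2 - 264*b - 720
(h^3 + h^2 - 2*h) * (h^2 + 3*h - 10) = h^5 + 4*h^4 - 9*h^3 - 16*h^2 + 20*h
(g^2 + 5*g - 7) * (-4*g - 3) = -4*g^3 - 23*g^2 + 13*g + 21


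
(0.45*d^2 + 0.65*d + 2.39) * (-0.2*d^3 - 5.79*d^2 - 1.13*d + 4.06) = -0.09*d^5 - 2.7355*d^4 - 4.75*d^3 - 12.7456*d^2 - 0.0617000000000001*d + 9.7034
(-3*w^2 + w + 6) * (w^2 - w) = -3*w^4 + 4*w^3 + 5*w^2 - 6*w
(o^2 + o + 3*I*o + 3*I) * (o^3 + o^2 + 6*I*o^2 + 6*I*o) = o^5 + 2*o^4 + 9*I*o^4 - 17*o^3 + 18*I*o^3 - 36*o^2 + 9*I*o^2 - 18*o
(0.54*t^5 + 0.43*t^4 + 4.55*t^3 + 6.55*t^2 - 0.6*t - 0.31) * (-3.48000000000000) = -1.8792*t^5 - 1.4964*t^4 - 15.834*t^3 - 22.794*t^2 + 2.088*t + 1.0788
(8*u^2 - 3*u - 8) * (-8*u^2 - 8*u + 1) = -64*u^4 - 40*u^3 + 96*u^2 + 61*u - 8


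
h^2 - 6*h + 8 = (h - 4)*(h - 2)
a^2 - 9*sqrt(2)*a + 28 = (a - 7*sqrt(2))*(a - 2*sqrt(2))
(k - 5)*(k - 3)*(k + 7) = k^3 - k^2 - 41*k + 105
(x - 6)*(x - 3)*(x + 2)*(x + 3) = x^4 - 4*x^3 - 21*x^2 + 36*x + 108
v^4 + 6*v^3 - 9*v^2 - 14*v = v*(v - 2)*(v + 1)*(v + 7)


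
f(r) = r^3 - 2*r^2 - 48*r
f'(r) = 3*r^2 - 4*r - 48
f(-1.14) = 50.64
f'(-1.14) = -39.54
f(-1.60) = 67.58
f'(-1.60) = -33.92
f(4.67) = -165.93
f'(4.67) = -1.25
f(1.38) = -67.42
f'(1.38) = -47.81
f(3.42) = -147.55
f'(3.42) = -26.59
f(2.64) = -122.26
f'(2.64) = -37.65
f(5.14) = -163.76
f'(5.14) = 10.70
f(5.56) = -156.83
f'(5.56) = 22.50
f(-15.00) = -3105.00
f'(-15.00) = 687.00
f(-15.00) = -3105.00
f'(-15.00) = 687.00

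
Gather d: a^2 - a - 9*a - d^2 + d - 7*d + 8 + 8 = a^2 - 10*a - d^2 - 6*d + 16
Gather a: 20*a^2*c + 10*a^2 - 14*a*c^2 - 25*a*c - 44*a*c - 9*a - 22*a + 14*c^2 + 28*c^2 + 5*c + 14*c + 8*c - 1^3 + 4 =a^2*(20*c + 10) + a*(-14*c^2 - 69*c - 31) + 42*c^2 + 27*c + 3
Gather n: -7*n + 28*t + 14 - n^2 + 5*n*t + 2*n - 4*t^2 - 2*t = -n^2 + n*(5*t - 5) - 4*t^2 + 26*t + 14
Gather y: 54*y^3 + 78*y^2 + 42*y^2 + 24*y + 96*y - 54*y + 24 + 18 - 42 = 54*y^3 + 120*y^2 + 66*y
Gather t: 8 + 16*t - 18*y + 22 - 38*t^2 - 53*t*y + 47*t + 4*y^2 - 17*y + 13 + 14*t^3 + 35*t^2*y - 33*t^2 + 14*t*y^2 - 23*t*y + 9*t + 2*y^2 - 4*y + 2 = 14*t^3 + t^2*(35*y - 71) + t*(14*y^2 - 76*y + 72) + 6*y^2 - 39*y + 45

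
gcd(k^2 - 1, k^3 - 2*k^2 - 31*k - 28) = k + 1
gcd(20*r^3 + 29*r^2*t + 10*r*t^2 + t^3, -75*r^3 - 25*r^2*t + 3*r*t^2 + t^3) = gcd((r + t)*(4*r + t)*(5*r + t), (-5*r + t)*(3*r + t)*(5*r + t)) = 5*r + t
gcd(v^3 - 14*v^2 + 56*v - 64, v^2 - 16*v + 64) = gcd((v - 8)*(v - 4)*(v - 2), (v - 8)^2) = v - 8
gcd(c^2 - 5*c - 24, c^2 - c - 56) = c - 8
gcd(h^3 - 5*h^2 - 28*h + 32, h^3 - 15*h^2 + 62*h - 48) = h^2 - 9*h + 8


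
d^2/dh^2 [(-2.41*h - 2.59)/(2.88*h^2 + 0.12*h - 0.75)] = (-(2.41*h + 2.59)*(5.76*h + 0.12)*(11.52*h + 0.24) + (41.6448*h + 15.4968)*(2.88*h^2 + 0.12*h - 0.75))/(2.88*h^2 + 0.12*h - 0.75)^3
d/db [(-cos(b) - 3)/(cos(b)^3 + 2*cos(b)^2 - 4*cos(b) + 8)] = 16*(-2*cos(b)^3 - 11*cos(b)^2 - 12*cos(b) + 20)*sin(b)/(-8*sin(b)^2 - 13*cos(b) + cos(3*b) + 40)^2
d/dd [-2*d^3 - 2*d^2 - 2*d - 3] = -6*d^2 - 4*d - 2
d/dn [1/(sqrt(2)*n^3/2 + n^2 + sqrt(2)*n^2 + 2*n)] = 2*(-3*sqrt(2)*n^2 - 4*sqrt(2)*n - 4*n - 4)/(n^2*(sqrt(2)*n^2 + 2*n + 2*sqrt(2)*n + 4)^2)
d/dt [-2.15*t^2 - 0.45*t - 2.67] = -4.3*t - 0.45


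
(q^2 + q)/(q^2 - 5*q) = (q + 1)/(q - 5)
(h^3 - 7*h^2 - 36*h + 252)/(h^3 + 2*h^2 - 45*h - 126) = (h - 6)/(h + 3)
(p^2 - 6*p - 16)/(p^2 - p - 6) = (p - 8)/(p - 3)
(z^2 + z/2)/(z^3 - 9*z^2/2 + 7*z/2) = (2*z + 1)/(2*z^2 - 9*z + 7)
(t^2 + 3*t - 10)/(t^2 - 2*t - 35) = (t - 2)/(t - 7)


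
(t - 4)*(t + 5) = t^2 + t - 20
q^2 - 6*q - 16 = (q - 8)*(q + 2)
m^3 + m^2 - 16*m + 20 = (m - 2)^2*(m + 5)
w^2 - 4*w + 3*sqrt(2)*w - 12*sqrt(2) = (w - 4)*(w + 3*sqrt(2))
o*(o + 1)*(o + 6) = o^3 + 7*o^2 + 6*o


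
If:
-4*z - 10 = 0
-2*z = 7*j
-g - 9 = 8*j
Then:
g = -103/7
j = 5/7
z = -5/2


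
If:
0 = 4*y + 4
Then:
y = -1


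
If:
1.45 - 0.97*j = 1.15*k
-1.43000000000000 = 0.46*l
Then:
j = 1.49484536082474 - 1.18556701030928*k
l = -3.11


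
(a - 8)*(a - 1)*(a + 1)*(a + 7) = a^4 - a^3 - 57*a^2 + a + 56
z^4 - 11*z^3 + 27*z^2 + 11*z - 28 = (z - 7)*(z - 4)*(z - 1)*(z + 1)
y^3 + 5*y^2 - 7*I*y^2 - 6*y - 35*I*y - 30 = (y + 5)*(y - 6*I)*(y - I)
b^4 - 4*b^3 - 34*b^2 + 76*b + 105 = (b - 7)*(b - 3)*(b + 1)*(b + 5)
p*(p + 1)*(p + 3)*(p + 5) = p^4 + 9*p^3 + 23*p^2 + 15*p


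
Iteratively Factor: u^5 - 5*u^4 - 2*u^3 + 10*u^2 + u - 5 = (u - 1)*(u^4 - 4*u^3 - 6*u^2 + 4*u + 5) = (u - 1)*(u + 1)*(u^3 - 5*u^2 - u + 5) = (u - 1)^2*(u + 1)*(u^2 - 4*u - 5) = (u - 5)*(u - 1)^2*(u + 1)*(u + 1)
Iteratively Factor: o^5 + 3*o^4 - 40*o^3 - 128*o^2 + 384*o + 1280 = (o - 5)*(o^4 + 8*o^3 - 128*o - 256) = (o - 5)*(o + 4)*(o^3 + 4*o^2 - 16*o - 64) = (o - 5)*(o + 4)^2*(o^2 - 16) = (o - 5)*(o + 4)^3*(o - 4)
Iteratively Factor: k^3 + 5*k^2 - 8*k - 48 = (k - 3)*(k^2 + 8*k + 16) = (k - 3)*(k + 4)*(k + 4)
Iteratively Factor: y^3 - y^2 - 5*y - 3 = (y + 1)*(y^2 - 2*y - 3) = (y - 3)*(y + 1)*(y + 1)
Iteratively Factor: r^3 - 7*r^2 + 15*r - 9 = (r - 3)*(r^2 - 4*r + 3) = (r - 3)^2*(r - 1)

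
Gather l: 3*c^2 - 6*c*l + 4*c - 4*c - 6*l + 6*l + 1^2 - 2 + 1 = 3*c^2 - 6*c*l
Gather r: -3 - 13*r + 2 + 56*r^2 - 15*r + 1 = 56*r^2 - 28*r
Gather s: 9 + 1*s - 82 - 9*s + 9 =-8*s - 64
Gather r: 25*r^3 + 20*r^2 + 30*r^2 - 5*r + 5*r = 25*r^3 + 50*r^2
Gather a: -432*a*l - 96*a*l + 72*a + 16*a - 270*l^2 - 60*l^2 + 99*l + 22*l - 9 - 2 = a*(88 - 528*l) - 330*l^2 + 121*l - 11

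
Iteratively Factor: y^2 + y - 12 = (y + 4)*(y - 3)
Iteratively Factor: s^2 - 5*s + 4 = (s - 4)*(s - 1)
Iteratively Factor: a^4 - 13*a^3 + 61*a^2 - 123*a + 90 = (a - 3)*(a^3 - 10*a^2 + 31*a - 30) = (a - 5)*(a - 3)*(a^2 - 5*a + 6) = (a - 5)*(a - 3)^2*(a - 2)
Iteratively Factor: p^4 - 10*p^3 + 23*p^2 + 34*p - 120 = (p - 4)*(p^3 - 6*p^2 - p + 30) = (p - 4)*(p + 2)*(p^2 - 8*p + 15) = (p - 4)*(p - 3)*(p + 2)*(p - 5)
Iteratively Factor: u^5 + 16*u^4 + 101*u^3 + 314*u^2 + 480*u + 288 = (u + 4)*(u^4 + 12*u^3 + 53*u^2 + 102*u + 72) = (u + 3)*(u + 4)*(u^3 + 9*u^2 + 26*u + 24) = (u + 3)^2*(u + 4)*(u^2 + 6*u + 8) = (u + 3)^2*(u + 4)^2*(u + 2)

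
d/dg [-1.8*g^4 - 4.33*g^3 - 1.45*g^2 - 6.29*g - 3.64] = -7.2*g^3 - 12.99*g^2 - 2.9*g - 6.29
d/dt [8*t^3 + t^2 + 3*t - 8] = 24*t^2 + 2*t + 3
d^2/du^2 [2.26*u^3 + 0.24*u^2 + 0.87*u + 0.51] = 13.56*u + 0.48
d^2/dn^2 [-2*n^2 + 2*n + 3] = -4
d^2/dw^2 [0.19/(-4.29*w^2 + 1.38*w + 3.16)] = (-6.993558*w^2 + 2.249676*w + 0.19*(8.58*w - 1.38)*(17.16*w - 2.76) + 5.151432)/(-4.29*w^2 + 1.38*w + 3.16)^3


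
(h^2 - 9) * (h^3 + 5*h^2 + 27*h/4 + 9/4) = h^5 + 5*h^4 - 9*h^3/4 - 171*h^2/4 - 243*h/4 - 81/4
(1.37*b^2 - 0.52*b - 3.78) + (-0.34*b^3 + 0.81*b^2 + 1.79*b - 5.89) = -0.34*b^3 + 2.18*b^2 + 1.27*b - 9.67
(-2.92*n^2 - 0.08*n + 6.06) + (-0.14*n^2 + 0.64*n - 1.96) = -3.06*n^2 + 0.56*n + 4.1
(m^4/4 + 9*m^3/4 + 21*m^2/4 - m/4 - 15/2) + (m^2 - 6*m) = m^4/4 + 9*m^3/4 + 25*m^2/4 - 25*m/4 - 15/2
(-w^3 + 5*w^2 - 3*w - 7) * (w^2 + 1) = -w^5 + 5*w^4 - 4*w^3 - 2*w^2 - 3*w - 7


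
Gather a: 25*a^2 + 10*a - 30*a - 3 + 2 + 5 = 25*a^2 - 20*a + 4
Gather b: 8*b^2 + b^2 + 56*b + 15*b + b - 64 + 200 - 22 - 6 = 9*b^2 + 72*b + 108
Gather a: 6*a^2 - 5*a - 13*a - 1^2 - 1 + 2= 6*a^2 - 18*a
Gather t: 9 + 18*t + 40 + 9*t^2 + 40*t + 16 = 9*t^2 + 58*t + 65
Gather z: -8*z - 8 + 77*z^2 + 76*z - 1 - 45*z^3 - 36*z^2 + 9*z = -45*z^3 + 41*z^2 + 77*z - 9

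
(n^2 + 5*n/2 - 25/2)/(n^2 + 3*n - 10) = (n - 5/2)/(n - 2)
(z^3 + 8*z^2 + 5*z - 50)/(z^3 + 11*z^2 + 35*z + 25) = (z - 2)/(z + 1)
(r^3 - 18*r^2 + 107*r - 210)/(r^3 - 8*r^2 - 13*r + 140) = (r - 6)/(r + 4)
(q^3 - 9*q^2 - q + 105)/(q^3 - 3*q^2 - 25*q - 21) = (q - 5)/(q + 1)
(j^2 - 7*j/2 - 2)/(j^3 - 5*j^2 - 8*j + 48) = (j + 1/2)/(j^2 - j - 12)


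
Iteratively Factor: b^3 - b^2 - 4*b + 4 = (b - 2)*(b^2 + b - 2) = (b - 2)*(b - 1)*(b + 2)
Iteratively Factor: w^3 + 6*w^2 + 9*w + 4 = (w + 1)*(w^2 + 5*w + 4) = (w + 1)*(w + 4)*(w + 1)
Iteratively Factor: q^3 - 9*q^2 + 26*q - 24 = (q - 4)*(q^2 - 5*q + 6) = (q - 4)*(q - 2)*(q - 3)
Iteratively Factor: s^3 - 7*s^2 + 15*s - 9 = (s - 3)*(s^2 - 4*s + 3) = (s - 3)^2*(s - 1)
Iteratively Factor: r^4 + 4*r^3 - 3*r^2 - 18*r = (r + 3)*(r^3 + r^2 - 6*r) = r*(r + 3)*(r^2 + r - 6) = r*(r - 2)*(r + 3)*(r + 3)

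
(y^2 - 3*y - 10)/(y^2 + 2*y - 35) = (y + 2)/(y + 7)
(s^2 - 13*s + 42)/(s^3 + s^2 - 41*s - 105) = (s - 6)/(s^2 + 8*s + 15)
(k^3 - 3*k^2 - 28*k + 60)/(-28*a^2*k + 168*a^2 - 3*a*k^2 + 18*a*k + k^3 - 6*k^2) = (-k^2 - 3*k + 10)/(28*a^2 + 3*a*k - k^2)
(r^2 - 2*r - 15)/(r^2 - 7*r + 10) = (r + 3)/(r - 2)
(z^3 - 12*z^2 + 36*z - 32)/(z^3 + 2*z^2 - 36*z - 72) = (z^3 - 12*z^2 + 36*z - 32)/(z^3 + 2*z^2 - 36*z - 72)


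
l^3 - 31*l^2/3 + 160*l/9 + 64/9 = (l - 8)*(l - 8/3)*(l + 1/3)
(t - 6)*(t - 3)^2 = t^3 - 12*t^2 + 45*t - 54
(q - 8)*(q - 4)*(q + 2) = q^3 - 10*q^2 + 8*q + 64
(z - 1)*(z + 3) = z^2 + 2*z - 3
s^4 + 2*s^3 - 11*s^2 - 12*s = s*(s - 3)*(s + 1)*(s + 4)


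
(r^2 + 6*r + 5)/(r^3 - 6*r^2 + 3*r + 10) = (r + 5)/(r^2 - 7*r + 10)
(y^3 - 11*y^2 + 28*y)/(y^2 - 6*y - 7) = y*(y - 4)/(y + 1)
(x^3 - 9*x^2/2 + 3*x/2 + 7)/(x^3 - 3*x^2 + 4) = (x - 7/2)/(x - 2)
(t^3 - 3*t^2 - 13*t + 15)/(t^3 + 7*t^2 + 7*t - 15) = (t - 5)/(t + 5)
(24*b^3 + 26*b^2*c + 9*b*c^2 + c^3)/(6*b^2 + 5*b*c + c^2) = 4*b + c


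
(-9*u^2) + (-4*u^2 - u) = -13*u^2 - u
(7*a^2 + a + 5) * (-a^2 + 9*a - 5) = -7*a^4 + 62*a^3 - 31*a^2 + 40*a - 25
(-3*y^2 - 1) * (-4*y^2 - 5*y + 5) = 12*y^4 + 15*y^3 - 11*y^2 + 5*y - 5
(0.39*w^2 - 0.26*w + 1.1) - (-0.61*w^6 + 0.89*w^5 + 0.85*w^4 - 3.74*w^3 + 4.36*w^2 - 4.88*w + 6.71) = 0.61*w^6 - 0.89*w^5 - 0.85*w^4 + 3.74*w^3 - 3.97*w^2 + 4.62*w - 5.61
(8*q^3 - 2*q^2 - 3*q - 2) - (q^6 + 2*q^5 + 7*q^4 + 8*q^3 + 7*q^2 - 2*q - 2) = -q^6 - 2*q^5 - 7*q^4 - 9*q^2 - q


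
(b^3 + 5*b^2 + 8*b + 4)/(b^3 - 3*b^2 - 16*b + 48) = (b^3 + 5*b^2 + 8*b + 4)/(b^3 - 3*b^2 - 16*b + 48)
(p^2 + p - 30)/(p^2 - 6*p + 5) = (p + 6)/(p - 1)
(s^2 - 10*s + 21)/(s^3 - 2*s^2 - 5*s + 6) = (s - 7)/(s^2 + s - 2)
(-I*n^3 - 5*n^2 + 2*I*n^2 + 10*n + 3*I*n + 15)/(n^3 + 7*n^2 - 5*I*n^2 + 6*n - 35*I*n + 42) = (-I*n^3 + n^2*(-5 + 2*I) + n*(10 + 3*I) + 15)/(n^3 + n^2*(7 - 5*I) + n*(6 - 35*I) + 42)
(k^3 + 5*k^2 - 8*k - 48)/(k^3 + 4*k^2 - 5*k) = (k^3 + 5*k^2 - 8*k - 48)/(k*(k^2 + 4*k - 5))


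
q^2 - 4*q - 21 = (q - 7)*(q + 3)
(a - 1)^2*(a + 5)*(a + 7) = a^4 + 10*a^3 + 12*a^2 - 58*a + 35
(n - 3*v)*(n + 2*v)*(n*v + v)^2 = n^4*v^2 - n^3*v^3 + 2*n^3*v^2 - 6*n^2*v^4 - 2*n^2*v^3 + n^2*v^2 - 12*n*v^4 - n*v^3 - 6*v^4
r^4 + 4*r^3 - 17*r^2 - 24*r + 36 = (r - 3)*(r - 1)*(r + 2)*(r + 6)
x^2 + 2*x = x*(x + 2)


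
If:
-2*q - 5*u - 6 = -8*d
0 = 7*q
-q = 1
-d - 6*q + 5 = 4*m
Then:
No Solution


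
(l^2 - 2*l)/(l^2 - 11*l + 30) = l*(l - 2)/(l^2 - 11*l + 30)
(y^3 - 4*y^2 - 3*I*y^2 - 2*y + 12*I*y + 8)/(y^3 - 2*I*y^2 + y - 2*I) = (y - 4)/(y + I)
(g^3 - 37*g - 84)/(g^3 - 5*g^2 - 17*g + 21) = (g + 4)/(g - 1)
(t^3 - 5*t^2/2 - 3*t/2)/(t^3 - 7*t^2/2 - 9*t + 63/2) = t*(2*t + 1)/(2*t^2 - t - 21)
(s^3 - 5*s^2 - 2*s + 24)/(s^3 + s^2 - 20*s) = (s^2 - s - 6)/(s*(s + 5))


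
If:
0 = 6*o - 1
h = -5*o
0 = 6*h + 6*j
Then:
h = -5/6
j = 5/6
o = 1/6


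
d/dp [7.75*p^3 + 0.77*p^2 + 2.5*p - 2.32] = 23.25*p^2 + 1.54*p + 2.5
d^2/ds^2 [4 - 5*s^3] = -30*s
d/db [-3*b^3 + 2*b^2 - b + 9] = -9*b^2 + 4*b - 1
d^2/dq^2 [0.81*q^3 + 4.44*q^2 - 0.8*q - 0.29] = 4.86*q + 8.88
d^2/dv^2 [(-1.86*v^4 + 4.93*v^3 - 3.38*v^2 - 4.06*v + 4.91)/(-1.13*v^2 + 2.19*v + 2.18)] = (4.750068*v^6 - 27.617652*v^5 + 26.032932*v^4 + 97.598922*v^3 - 22.80699*v^2 - 7.66290600000005*v - 77.92857)/(1.442897*v^6 - 8.389233*v^5 + 7.907853*v^4 + 21.865617*v^3 - 15.255858*v^2 - 31.223268*v - 10.360232)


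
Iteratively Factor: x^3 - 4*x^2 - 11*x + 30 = (x + 3)*(x^2 - 7*x + 10) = (x - 2)*(x + 3)*(x - 5)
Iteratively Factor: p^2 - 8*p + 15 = (p - 5)*(p - 3)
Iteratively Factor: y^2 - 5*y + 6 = (y - 3)*(y - 2)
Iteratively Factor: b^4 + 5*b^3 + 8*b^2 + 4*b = (b + 2)*(b^3 + 3*b^2 + 2*b) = (b + 2)^2*(b^2 + b) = b*(b + 2)^2*(b + 1)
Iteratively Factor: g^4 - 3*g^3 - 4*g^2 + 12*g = (g + 2)*(g^3 - 5*g^2 + 6*g) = (g - 2)*(g + 2)*(g^2 - 3*g) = g*(g - 2)*(g + 2)*(g - 3)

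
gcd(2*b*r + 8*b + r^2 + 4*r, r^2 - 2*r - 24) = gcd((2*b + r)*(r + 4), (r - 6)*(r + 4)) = r + 4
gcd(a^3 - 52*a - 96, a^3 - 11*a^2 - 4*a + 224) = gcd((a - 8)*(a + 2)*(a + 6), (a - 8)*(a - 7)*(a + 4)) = a - 8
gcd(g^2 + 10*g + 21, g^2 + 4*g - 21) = g + 7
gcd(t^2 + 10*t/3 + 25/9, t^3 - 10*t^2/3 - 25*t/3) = t + 5/3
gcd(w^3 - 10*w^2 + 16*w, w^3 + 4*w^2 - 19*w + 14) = w - 2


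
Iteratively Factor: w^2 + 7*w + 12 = (w + 3)*(w + 4)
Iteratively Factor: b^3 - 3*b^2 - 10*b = (b)*(b^2 - 3*b - 10) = b*(b + 2)*(b - 5)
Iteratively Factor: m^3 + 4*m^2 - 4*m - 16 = (m + 2)*(m^2 + 2*m - 8) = (m - 2)*(m + 2)*(m + 4)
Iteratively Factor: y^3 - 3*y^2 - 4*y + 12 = (y - 3)*(y^2 - 4) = (y - 3)*(y + 2)*(y - 2)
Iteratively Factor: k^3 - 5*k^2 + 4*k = (k)*(k^2 - 5*k + 4) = k*(k - 1)*(k - 4)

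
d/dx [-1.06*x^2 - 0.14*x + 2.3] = -2.12*x - 0.14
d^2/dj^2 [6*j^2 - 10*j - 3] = 12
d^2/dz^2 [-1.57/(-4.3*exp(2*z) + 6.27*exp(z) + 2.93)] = ((9.8439 - 27.004*exp(z))*(-4.3*exp(2*z) + 6.27*exp(z) + 2.93) - 1.57*(8.6*exp(z) - 6.27)*(17.2*exp(z) - 12.54)*exp(z))*exp(z)/(-4.3*exp(2*z) + 6.27*exp(z) + 2.93)^3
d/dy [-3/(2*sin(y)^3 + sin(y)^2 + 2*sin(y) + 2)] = 6*(3*sin(y)^2 + sin(y) + 1)*cos(y)/(2*sin(y)^3 + sin(y)^2 + 2*sin(y) + 2)^2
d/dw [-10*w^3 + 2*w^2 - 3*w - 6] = -30*w^2 + 4*w - 3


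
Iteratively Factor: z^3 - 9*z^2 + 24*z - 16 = (z - 4)*(z^2 - 5*z + 4) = (z - 4)*(z - 1)*(z - 4)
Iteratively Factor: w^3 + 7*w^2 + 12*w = (w + 4)*(w^2 + 3*w) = w*(w + 4)*(w + 3)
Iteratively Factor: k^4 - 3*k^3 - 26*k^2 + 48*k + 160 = (k - 4)*(k^3 + k^2 - 22*k - 40) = (k - 5)*(k - 4)*(k^2 + 6*k + 8) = (k - 5)*(k - 4)*(k + 2)*(k + 4)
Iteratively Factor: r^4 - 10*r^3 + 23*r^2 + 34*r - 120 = (r - 4)*(r^3 - 6*r^2 - r + 30) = (r - 4)*(r - 3)*(r^2 - 3*r - 10) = (r - 4)*(r - 3)*(r + 2)*(r - 5)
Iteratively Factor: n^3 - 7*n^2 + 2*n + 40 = (n + 2)*(n^2 - 9*n + 20) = (n - 4)*(n + 2)*(n - 5)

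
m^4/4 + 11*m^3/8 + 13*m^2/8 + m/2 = m*(m/4 + 1)*(m + 1/2)*(m + 1)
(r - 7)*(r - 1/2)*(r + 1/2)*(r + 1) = r^4 - 6*r^3 - 29*r^2/4 + 3*r/2 + 7/4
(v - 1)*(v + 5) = v^2 + 4*v - 5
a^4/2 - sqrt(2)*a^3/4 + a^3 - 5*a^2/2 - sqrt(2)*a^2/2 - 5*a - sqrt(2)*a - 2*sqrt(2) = (a/2 + sqrt(2)/2)*(a + 2)*(a - 2*sqrt(2))*(a + sqrt(2)/2)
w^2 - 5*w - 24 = (w - 8)*(w + 3)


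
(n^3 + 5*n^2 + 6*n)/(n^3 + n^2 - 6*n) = (n + 2)/(n - 2)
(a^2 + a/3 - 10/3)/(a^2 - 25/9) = 3*(a + 2)/(3*a + 5)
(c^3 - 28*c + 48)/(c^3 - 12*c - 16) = (-c^3 + 28*c - 48)/(-c^3 + 12*c + 16)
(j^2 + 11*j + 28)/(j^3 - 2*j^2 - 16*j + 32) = (j + 7)/(j^2 - 6*j + 8)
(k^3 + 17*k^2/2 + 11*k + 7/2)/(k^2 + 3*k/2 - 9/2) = (2*k^3 + 17*k^2 + 22*k + 7)/(2*k^2 + 3*k - 9)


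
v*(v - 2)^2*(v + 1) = v^4 - 3*v^3 + 4*v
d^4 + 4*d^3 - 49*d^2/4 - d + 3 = (d - 2)*(d - 1/2)*(d + 1/2)*(d + 6)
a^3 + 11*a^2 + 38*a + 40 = (a + 2)*(a + 4)*(a + 5)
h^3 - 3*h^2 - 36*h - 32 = (h - 8)*(h + 1)*(h + 4)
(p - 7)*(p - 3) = p^2 - 10*p + 21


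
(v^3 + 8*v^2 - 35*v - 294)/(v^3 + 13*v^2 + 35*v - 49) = (v - 6)/(v - 1)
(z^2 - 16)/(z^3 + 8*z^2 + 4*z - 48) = (z - 4)/(z^2 + 4*z - 12)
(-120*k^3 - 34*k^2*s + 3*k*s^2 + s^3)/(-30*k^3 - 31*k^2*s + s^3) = (4*k + s)/(k + s)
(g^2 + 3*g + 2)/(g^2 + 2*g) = (g + 1)/g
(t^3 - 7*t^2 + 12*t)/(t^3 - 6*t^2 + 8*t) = (t - 3)/(t - 2)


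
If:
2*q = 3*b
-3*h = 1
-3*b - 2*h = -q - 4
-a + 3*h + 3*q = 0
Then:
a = 13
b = 28/9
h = -1/3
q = 14/3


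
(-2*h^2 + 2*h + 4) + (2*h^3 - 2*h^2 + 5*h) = 2*h^3 - 4*h^2 + 7*h + 4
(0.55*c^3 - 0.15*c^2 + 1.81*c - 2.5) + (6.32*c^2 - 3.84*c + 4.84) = 0.55*c^3 + 6.17*c^2 - 2.03*c + 2.34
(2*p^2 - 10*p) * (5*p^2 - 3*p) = 10*p^4 - 56*p^3 + 30*p^2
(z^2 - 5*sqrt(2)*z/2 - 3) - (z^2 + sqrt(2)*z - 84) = -7*sqrt(2)*z/2 + 81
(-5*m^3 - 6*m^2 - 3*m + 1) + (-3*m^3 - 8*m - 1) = -8*m^3 - 6*m^2 - 11*m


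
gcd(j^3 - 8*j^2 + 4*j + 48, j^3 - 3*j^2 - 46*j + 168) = j^2 - 10*j + 24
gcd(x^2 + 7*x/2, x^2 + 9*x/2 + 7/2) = x + 7/2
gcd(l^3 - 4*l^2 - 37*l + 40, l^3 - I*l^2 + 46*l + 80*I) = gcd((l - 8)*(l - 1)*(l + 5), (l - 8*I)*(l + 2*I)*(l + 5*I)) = 1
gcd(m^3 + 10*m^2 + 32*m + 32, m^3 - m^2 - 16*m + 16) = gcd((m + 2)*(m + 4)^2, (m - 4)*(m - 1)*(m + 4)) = m + 4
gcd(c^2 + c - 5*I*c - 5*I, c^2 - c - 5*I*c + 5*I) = c - 5*I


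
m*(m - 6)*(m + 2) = m^3 - 4*m^2 - 12*m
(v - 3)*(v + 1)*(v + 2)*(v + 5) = v^4 + 5*v^3 - 7*v^2 - 41*v - 30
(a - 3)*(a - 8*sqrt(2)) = a^2 - 8*sqrt(2)*a - 3*a + 24*sqrt(2)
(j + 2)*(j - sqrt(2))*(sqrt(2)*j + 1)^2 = 2*j^4 + 4*j^3 - 3*j^2 - 6*j - sqrt(2)*j - 2*sqrt(2)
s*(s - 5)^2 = s^3 - 10*s^2 + 25*s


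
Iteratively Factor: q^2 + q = (q + 1)*(q)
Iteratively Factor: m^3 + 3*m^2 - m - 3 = (m + 1)*(m^2 + 2*m - 3) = (m + 1)*(m + 3)*(m - 1)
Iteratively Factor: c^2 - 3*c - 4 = (c + 1)*(c - 4)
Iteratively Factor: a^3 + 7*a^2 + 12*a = (a)*(a^2 + 7*a + 12) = a*(a + 4)*(a + 3)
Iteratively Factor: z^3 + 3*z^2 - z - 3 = (z + 1)*(z^2 + 2*z - 3) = (z + 1)*(z + 3)*(z - 1)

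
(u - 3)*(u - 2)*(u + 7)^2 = u^4 + 9*u^3 - 15*u^2 - 161*u + 294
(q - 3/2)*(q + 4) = q^2 + 5*q/2 - 6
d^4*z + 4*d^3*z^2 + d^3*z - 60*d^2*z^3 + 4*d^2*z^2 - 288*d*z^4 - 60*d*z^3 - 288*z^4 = (d - 8*z)*(d + 6*z)^2*(d*z + z)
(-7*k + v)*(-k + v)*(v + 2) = 7*k^2*v + 14*k^2 - 8*k*v^2 - 16*k*v + v^3 + 2*v^2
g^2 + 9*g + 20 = (g + 4)*(g + 5)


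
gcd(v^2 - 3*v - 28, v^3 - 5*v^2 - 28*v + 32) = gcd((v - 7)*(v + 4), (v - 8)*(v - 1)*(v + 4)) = v + 4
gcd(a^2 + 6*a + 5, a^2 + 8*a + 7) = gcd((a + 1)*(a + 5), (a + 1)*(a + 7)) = a + 1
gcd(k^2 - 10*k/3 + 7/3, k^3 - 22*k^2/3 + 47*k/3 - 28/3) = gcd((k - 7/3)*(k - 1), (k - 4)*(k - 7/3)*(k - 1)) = k^2 - 10*k/3 + 7/3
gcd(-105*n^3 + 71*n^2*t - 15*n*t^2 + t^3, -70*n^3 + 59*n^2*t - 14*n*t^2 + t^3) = 35*n^2 - 12*n*t + t^2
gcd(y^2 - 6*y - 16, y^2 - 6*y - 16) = y^2 - 6*y - 16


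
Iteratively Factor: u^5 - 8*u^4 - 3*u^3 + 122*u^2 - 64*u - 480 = (u - 5)*(u^4 - 3*u^3 - 18*u^2 + 32*u + 96) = (u - 5)*(u - 4)*(u^3 + u^2 - 14*u - 24) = (u - 5)*(u - 4)*(u + 3)*(u^2 - 2*u - 8) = (u - 5)*(u - 4)*(u + 2)*(u + 3)*(u - 4)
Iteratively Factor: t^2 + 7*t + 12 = (t + 4)*(t + 3)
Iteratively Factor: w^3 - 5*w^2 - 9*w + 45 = (w - 5)*(w^2 - 9) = (w - 5)*(w + 3)*(w - 3)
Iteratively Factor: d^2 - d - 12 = (d + 3)*(d - 4)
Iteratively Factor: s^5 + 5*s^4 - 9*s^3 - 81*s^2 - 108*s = (s - 4)*(s^4 + 9*s^3 + 27*s^2 + 27*s) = (s - 4)*(s + 3)*(s^3 + 6*s^2 + 9*s) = s*(s - 4)*(s + 3)*(s^2 + 6*s + 9) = s*(s - 4)*(s + 3)^2*(s + 3)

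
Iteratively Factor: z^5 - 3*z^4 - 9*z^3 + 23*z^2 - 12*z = (z + 3)*(z^4 - 6*z^3 + 9*z^2 - 4*z) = (z - 1)*(z + 3)*(z^3 - 5*z^2 + 4*z) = z*(z - 1)*(z + 3)*(z^2 - 5*z + 4) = z*(z - 4)*(z - 1)*(z + 3)*(z - 1)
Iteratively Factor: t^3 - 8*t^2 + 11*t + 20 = (t + 1)*(t^2 - 9*t + 20) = (t - 5)*(t + 1)*(t - 4)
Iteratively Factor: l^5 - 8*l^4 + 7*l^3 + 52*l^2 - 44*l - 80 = (l - 5)*(l^4 - 3*l^3 - 8*l^2 + 12*l + 16) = (l - 5)*(l - 2)*(l^3 - l^2 - 10*l - 8) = (l - 5)*(l - 2)*(l + 2)*(l^2 - 3*l - 4) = (l - 5)*(l - 2)*(l + 1)*(l + 2)*(l - 4)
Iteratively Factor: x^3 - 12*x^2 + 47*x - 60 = (x - 3)*(x^2 - 9*x + 20) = (x - 4)*(x - 3)*(x - 5)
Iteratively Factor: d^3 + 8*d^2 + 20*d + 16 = (d + 2)*(d^2 + 6*d + 8) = (d + 2)*(d + 4)*(d + 2)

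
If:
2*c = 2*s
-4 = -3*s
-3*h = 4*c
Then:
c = 4/3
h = -16/9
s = 4/3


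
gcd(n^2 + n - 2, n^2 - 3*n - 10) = n + 2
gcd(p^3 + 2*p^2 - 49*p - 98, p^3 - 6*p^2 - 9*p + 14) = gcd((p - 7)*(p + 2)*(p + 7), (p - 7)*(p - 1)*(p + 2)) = p^2 - 5*p - 14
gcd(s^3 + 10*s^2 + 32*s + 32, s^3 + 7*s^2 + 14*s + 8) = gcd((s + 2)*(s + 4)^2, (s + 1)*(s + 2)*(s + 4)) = s^2 + 6*s + 8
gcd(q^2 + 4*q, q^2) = q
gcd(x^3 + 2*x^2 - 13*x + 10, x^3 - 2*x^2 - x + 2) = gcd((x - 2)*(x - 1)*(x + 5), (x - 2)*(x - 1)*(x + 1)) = x^2 - 3*x + 2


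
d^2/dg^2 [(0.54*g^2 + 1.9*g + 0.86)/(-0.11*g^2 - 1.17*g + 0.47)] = (0.0930159999999998*g^3 - 0.229944000000001*g^2 - 1.253472*g - 4.771624)/(0.001331*g^6 + 0.042471*g^5 + 0.434676*g^4 + 1.238679*g^3 - 1.857252*g^2 + 0.775359*g - 0.103823)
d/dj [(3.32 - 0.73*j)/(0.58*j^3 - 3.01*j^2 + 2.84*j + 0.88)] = (0.8468*j^3 - 7.9741*j^2 + 19.9864*j - 10.0712)/(0.3364*j^6 - 3.4916*j^5 + 12.3545*j^4 - 16.076*j^3 + 2.768*j^2 + 4.9984*j + 0.7744)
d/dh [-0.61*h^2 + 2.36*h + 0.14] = 2.36 - 1.22*h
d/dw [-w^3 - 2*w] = -3*w^2 - 2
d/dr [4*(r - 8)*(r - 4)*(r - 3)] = 12*r^2 - 120*r + 272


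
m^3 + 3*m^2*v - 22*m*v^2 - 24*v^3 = (m - 4*v)*(m + v)*(m + 6*v)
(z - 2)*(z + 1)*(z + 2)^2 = z^4 + 3*z^3 - 2*z^2 - 12*z - 8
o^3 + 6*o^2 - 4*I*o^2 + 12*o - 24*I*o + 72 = (o + 6)*(o - 6*I)*(o + 2*I)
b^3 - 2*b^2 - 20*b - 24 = (b - 6)*(b + 2)^2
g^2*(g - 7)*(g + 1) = g^4 - 6*g^3 - 7*g^2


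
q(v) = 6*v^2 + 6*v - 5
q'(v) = 12*v + 6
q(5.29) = 194.64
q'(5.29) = 69.48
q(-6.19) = 187.76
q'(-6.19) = -68.28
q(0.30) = -2.66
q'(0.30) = 9.60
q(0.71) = 2.28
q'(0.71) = 14.52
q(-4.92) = 110.72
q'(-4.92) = -53.04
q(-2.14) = 9.64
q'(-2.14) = -19.68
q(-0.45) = -6.48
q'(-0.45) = 0.60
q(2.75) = 56.88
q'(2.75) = 39.00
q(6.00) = 247.00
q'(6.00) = 78.00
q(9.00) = 535.00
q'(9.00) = 114.00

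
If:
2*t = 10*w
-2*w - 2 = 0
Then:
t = -5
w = -1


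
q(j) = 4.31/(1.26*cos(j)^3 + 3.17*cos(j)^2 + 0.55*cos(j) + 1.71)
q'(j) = 4.31*(3.78*sin(j)*cos(j)^2 + 6.34*sin(j)*cos(j) + 0.55*sin(j))/(1.26*cos(j)^3 + 3.17*cos(j)^2 + 0.55*cos(j) + 1.71)^2 = (16.2918*cos(j)^2 + 27.3254*cos(j) + 2.3705)*sin(j)/(1.26*cos(j)^3 + 3.17*cos(j)^2 + 0.55*cos(j) + 1.71)^2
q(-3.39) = 1.43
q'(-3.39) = -0.24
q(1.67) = 2.56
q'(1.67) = -0.06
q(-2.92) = 1.43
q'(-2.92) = 0.21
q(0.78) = 1.04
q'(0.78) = 1.22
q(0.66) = 0.91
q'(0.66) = 0.93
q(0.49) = 0.78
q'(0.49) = 0.60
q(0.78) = 1.04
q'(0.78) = 1.22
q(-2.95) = 1.42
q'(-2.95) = 0.18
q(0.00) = 0.64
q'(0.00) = 0.00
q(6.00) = 0.69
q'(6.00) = -0.31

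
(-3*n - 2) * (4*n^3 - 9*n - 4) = -12*n^4 - 8*n^3 + 27*n^2 + 30*n + 8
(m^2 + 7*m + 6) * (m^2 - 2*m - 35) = m^4 + 5*m^3 - 43*m^2 - 257*m - 210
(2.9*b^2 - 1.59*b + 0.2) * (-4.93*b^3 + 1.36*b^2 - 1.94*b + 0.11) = -14.297*b^5 + 11.7827*b^4 - 8.7744*b^3 + 3.6756*b^2 - 0.5629*b + 0.022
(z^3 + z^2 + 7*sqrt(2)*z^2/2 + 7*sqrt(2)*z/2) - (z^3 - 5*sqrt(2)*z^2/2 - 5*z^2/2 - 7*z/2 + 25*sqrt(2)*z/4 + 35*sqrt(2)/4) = 7*z^2/2 + 6*sqrt(2)*z^2 - 11*sqrt(2)*z/4 + 7*z/2 - 35*sqrt(2)/4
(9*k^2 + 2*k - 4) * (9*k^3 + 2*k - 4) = 81*k^5 + 18*k^4 - 18*k^3 - 32*k^2 - 16*k + 16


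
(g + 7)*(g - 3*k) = g^2 - 3*g*k + 7*g - 21*k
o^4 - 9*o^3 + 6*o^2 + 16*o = o*(o - 8)*(o - 2)*(o + 1)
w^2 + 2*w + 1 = (w + 1)^2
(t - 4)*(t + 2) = t^2 - 2*t - 8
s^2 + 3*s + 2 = (s + 1)*(s + 2)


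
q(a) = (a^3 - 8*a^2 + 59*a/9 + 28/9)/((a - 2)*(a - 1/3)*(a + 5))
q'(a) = (3*a^2 - 16*a + 59/9)/((a - 2)*(a - 1/3)*(a + 5)) - (a^3 - 8*a^2 + 59*a/9 + 28/9)/((a - 2)*(a - 1/3)*(a + 5)^2) - (a^3 - 8*a^2 + 59*a/9 + 28/9)/((a - 2)*(a - 1/3)^2*(a + 5)) - (a^3 - 8*a^2 + 59*a/9 + 28/9)/((a - 2)^2*(a - 1/3)*(a + 5)) = 2*(144*a^4 - 474*a^3 + 961*a^2 - 944*a + 757)/(3*(9*a^6 + 48*a^5 - 134*a^4 - 468*a^3 + 1249*a^2 - 660*a + 100))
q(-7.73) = 4.61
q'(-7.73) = 1.29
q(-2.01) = -1.80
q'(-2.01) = 1.20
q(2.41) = -2.15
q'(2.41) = 4.25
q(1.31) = -0.05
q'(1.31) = 2.16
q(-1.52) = -1.27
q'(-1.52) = 0.98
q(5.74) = -0.16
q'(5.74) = 0.15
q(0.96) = -0.75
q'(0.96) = 2.16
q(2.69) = -1.41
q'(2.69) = 1.65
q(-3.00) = -3.47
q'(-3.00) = 2.45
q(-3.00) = -3.47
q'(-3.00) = 2.45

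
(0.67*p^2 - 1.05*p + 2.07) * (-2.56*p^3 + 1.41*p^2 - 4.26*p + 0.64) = -1.7152*p^5 + 3.6327*p^4 - 9.6339*p^3 + 7.8205*p^2 - 9.4902*p + 1.3248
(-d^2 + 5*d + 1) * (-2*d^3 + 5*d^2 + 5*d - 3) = 2*d^5 - 15*d^4 + 18*d^3 + 33*d^2 - 10*d - 3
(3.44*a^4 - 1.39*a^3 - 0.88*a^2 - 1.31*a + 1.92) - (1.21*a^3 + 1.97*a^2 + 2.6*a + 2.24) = 3.44*a^4 - 2.6*a^3 - 2.85*a^2 - 3.91*a - 0.32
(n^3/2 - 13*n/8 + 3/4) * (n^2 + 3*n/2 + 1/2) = n^5/2 + 3*n^4/4 - 11*n^3/8 - 27*n^2/16 + 5*n/16 + 3/8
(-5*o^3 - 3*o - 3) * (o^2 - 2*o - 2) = -5*o^5 + 10*o^4 + 7*o^3 + 3*o^2 + 12*o + 6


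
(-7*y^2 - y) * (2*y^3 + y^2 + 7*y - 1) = -14*y^5 - 9*y^4 - 50*y^3 + y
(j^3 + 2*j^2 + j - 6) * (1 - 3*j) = -3*j^4 - 5*j^3 - j^2 + 19*j - 6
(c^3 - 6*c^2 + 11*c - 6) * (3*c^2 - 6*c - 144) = 3*c^5 - 24*c^4 - 75*c^3 + 780*c^2 - 1548*c + 864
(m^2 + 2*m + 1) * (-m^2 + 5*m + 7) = -m^4 + 3*m^3 + 16*m^2 + 19*m + 7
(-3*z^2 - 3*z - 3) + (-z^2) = -4*z^2 - 3*z - 3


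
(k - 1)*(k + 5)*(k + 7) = k^3 + 11*k^2 + 23*k - 35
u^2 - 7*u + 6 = (u - 6)*(u - 1)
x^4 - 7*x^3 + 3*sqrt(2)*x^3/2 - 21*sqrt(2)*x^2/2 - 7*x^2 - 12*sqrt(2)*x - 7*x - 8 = (x - 8)*(x + 1)*(x + sqrt(2)/2)*(x + sqrt(2))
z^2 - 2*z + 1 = (z - 1)^2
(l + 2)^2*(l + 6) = l^3 + 10*l^2 + 28*l + 24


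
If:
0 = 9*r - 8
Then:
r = 8/9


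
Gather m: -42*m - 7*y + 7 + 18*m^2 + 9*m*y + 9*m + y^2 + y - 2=18*m^2 + m*(9*y - 33) + y^2 - 6*y + 5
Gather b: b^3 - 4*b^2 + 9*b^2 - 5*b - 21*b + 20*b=b^3 + 5*b^2 - 6*b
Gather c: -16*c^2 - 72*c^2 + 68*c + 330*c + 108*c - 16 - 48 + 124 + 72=-88*c^2 + 506*c + 132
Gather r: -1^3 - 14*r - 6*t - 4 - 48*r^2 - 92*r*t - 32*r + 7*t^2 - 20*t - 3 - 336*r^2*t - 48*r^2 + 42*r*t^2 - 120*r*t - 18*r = r^2*(-336*t - 96) + r*(42*t^2 - 212*t - 64) + 7*t^2 - 26*t - 8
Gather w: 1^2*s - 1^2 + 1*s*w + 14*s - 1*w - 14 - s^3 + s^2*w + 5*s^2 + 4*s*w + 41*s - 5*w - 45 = -s^3 + 5*s^2 + 56*s + w*(s^2 + 5*s - 6) - 60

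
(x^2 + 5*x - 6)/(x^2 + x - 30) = (x - 1)/(x - 5)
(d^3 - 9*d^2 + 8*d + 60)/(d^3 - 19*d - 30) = (d - 6)/(d + 3)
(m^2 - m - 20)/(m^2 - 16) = (m - 5)/(m - 4)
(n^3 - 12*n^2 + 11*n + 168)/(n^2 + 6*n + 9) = (n^2 - 15*n + 56)/(n + 3)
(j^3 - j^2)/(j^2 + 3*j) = j*(j - 1)/(j + 3)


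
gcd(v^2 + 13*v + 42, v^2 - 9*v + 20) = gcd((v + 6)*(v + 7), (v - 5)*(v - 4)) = 1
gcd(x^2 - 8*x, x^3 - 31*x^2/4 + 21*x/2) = x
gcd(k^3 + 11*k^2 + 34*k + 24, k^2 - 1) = k + 1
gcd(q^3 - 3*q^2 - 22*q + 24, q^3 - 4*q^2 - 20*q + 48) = q^2 - 2*q - 24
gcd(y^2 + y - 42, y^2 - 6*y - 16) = 1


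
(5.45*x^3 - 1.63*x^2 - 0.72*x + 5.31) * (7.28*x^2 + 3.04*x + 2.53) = 39.676*x^5 + 4.7016*x^4 + 3.5917*x^3 + 32.3441*x^2 + 14.3208*x + 13.4343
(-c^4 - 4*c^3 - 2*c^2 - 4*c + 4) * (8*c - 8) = -8*c^5 - 24*c^4 + 16*c^3 - 16*c^2 + 64*c - 32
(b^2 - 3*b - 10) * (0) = 0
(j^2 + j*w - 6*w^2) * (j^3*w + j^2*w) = j^5*w + j^4*w^2 + j^4*w - 6*j^3*w^3 + j^3*w^2 - 6*j^2*w^3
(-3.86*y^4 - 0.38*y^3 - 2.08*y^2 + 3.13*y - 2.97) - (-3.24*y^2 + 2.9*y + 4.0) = -3.86*y^4 - 0.38*y^3 + 1.16*y^2 + 0.23*y - 6.97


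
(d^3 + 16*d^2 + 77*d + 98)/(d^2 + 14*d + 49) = d + 2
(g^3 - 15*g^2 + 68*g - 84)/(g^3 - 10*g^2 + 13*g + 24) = (g^3 - 15*g^2 + 68*g - 84)/(g^3 - 10*g^2 + 13*g + 24)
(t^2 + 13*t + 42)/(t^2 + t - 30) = (t + 7)/(t - 5)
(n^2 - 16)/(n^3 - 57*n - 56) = (16 - n^2)/(-n^3 + 57*n + 56)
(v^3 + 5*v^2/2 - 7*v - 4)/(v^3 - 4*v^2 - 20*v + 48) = (v + 1/2)/(v - 6)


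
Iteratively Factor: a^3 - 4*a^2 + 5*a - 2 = (a - 1)*(a^2 - 3*a + 2) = (a - 1)^2*(a - 2)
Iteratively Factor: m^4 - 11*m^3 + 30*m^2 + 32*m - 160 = (m + 2)*(m^3 - 13*m^2 + 56*m - 80) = (m - 5)*(m + 2)*(m^2 - 8*m + 16) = (m - 5)*(m - 4)*(m + 2)*(m - 4)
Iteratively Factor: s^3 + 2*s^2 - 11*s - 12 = (s + 4)*(s^2 - 2*s - 3) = (s + 1)*(s + 4)*(s - 3)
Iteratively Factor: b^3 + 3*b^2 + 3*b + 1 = (b + 1)*(b^2 + 2*b + 1) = (b + 1)^2*(b + 1)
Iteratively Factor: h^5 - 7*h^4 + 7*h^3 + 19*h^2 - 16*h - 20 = (h + 1)*(h^4 - 8*h^3 + 15*h^2 + 4*h - 20) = (h - 2)*(h + 1)*(h^3 - 6*h^2 + 3*h + 10) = (h - 5)*(h - 2)*(h + 1)*(h^2 - h - 2) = (h - 5)*(h - 2)*(h + 1)^2*(h - 2)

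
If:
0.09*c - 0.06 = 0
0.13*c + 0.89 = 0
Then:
No Solution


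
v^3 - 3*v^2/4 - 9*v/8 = v*(v - 3/2)*(v + 3/4)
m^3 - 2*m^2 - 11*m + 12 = (m - 4)*(m - 1)*(m + 3)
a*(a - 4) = a^2 - 4*a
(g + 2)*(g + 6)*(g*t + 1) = g^3*t + 8*g^2*t + g^2 + 12*g*t + 8*g + 12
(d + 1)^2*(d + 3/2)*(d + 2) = d^4 + 11*d^3/2 + 11*d^2 + 19*d/2 + 3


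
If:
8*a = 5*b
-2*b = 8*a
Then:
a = 0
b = 0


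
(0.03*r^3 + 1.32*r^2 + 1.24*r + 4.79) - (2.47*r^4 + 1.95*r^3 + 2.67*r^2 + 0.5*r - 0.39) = -2.47*r^4 - 1.92*r^3 - 1.35*r^2 + 0.74*r + 5.18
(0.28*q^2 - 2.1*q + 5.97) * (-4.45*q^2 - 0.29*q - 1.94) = -1.246*q^4 + 9.2638*q^3 - 26.5007*q^2 + 2.3427*q - 11.5818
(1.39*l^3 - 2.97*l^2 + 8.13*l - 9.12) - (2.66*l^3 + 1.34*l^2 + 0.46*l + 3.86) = -1.27*l^3 - 4.31*l^2 + 7.67*l - 12.98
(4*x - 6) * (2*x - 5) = 8*x^2 - 32*x + 30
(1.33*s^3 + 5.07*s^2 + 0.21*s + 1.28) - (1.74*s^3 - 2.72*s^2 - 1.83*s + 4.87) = -0.41*s^3 + 7.79*s^2 + 2.04*s - 3.59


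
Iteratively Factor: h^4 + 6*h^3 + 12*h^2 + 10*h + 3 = (h + 1)*(h^3 + 5*h^2 + 7*h + 3) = (h + 1)^2*(h^2 + 4*h + 3) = (h + 1)^3*(h + 3)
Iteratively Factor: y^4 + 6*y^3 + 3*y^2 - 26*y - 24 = (y + 4)*(y^3 + 2*y^2 - 5*y - 6) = (y + 1)*(y + 4)*(y^2 + y - 6) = (y - 2)*(y + 1)*(y + 4)*(y + 3)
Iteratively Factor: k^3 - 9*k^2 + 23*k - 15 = (k - 3)*(k^2 - 6*k + 5) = (k - 3)*(k - 1)*(k - 5)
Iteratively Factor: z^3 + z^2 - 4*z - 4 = (z - 2)*(z^2 + 3*z + 2) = (z - 2)*(z + 1)*(z + 2)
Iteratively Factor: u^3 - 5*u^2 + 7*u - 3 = (u - 1)*(u^2 - 4*u + 3) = (u - 1)^2*(u - 3)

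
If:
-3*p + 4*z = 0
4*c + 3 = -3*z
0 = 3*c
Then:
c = 0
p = -4/3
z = -1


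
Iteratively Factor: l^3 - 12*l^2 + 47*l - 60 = (l - 4)*(l^2 - 8*l + 15) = (l - 5)*(l - 4)*(l - 3)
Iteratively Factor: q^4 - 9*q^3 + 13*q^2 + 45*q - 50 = (q - 1)*(q^3 - 8*q^2 + 5*q + 50) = (q - 5)*(q - 1)*(q^2 - 3*q - 10) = (q - 5)*(q - 1)*(q + 2)*(q - 5)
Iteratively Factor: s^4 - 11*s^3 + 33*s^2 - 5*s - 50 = (s - 5)*(s^3 - 6*s^2 + 3*s + 10) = (s - 5)*(s + 1)*(s^2 - 7*s + 10) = (s - 5)*(s - 2)*(s + 1)*(s - 5)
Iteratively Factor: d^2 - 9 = (d + 3)*(d - 3)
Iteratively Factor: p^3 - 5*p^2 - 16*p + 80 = (p - 4)*(p^2 - p - 20) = (p - 4)*(p + 4)*(p - 5)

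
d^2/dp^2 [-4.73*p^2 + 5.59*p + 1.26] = -9.46000000000000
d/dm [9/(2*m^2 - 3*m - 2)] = 9*(3 - 4*m)/(-2*m^2 + 3*m + 2)^2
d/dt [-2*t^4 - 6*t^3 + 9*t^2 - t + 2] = -8*t^3 - 18*t^2 + 18*t - 1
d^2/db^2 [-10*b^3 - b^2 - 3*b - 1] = -60*b - 2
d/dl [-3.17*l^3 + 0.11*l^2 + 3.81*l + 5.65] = -9.51*l^2 + 0.22*l + 3.81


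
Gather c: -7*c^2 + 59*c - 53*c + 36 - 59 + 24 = -7*c^2 + 6*c + 1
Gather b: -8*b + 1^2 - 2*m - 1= -8*b - 2*m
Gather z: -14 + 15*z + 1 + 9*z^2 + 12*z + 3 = 9*z^2 + 27*z - 10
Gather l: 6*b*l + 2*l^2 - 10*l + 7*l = 2*l^2 + l*(6*b - 3)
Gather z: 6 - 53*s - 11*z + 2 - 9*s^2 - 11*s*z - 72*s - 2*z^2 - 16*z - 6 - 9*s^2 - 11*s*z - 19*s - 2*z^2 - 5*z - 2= -18*s^2 - 144*s - 4*z^2 + z*(-22*s - 32)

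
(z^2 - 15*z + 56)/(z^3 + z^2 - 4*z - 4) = (z^2 - 15*z + 56)/(z^3 + z^2 - 4*z - 4)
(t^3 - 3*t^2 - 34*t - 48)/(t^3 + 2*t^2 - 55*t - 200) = (t^2 + 5*t + 6)/(t^2 + 10*t + 25)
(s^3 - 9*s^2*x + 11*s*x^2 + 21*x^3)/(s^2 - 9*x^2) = (s^2 - 6*s*x - 7*x^2)/(s + 3*x)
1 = 1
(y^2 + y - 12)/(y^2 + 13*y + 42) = (y^2 + y - 12)/(y^2 + 13*y + 42)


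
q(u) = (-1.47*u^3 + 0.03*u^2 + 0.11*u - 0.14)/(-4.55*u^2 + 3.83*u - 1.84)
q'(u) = (9.1*u - 3.83)*(-1.47*u^3 + 0.03*u^2 + 0.11*u - 0.14)/(-4.55*u^2 + 3.83*u - 1.84)^2 + (-4.41*u^2 + 0.06*u + 0.11)/(-4.55*u^2 + 3.83*u - 1.84) = (6.6885*u^4 - 11.2602*u^3 + 8.7298*u^2 - 1.3844*u + 0.3338)/(20.7025*u^4 - 34.853*u^3 + 31.4129*u^2 - 14.0944*u + 3.3856)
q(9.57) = 3.36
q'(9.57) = 0.32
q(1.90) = 0.90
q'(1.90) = 0.32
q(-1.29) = -0.20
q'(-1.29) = 0.29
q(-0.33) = 0.03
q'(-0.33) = 0.17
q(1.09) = 0.61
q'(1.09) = 0.43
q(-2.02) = -0.42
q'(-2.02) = 0.31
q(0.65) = 0.36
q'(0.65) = 0.76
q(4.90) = 1.86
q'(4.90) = 0.32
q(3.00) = 1.25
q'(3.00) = 0.32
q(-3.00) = -0.73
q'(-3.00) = 0.32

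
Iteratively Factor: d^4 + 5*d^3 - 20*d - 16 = (d + 2)*(d^3 + 3*d^2 - 6*d - 8) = (d + 1)*(d + 2)*(d^2 + 2*d - 8) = (d + 1)*(d + 2)*(d + 4)*(d - 2)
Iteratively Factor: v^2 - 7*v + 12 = (v - 4)*(v - 3)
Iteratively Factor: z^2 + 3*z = (z + 3)*(z)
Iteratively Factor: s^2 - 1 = (s - 1)*(s + 1)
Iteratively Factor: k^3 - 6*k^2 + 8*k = (k - 2)*(k^2 - 4*k) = (k - 4)*(k - 2)*(k)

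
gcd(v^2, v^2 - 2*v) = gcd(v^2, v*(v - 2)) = v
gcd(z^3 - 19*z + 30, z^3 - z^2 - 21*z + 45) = z^2 + 2*z - 15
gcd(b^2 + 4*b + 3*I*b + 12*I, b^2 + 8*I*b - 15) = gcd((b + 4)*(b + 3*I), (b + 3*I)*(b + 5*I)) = b + 3*I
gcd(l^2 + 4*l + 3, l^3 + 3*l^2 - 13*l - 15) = l + 1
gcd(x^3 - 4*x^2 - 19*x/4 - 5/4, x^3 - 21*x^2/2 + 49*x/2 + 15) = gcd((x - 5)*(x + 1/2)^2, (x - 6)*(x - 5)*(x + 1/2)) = x^2 - 9*x/2 - 5/2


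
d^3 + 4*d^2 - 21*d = d*(d - 3)*(d + 7)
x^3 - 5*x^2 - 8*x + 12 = (x - 6)*(x - 1)*(x + 2)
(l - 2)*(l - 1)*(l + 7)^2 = l^4 + 11*l^3 + 9*l^2 - 119*l + 98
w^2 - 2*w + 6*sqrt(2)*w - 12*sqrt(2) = (w - 2)*(w + 6*sqrt(2))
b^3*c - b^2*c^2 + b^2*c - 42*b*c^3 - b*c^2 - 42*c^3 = (b - 7*c)*(b + 6*c)*(b*c + c)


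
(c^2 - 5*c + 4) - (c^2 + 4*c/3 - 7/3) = 19/3 - 19*c/3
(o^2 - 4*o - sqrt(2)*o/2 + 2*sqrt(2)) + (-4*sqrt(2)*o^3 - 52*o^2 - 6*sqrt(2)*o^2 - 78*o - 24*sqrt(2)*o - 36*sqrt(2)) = -4*sqrt(2)*o^3 - 51*o^2 - 6*sqrt(2)*o^2 - 82*o - 49*sqrt(2)*o/2 - 34*sqrt(2)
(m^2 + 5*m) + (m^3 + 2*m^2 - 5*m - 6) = m^3 + 3*m^2 - 6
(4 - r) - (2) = 2 - r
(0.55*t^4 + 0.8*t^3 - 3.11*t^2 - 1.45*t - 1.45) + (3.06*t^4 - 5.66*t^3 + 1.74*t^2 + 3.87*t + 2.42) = 3.61*t^4 - 4.86*t^3 - 1.37*t^2 + 2.42*t + 0.97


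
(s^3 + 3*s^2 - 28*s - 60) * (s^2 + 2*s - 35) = s^5 + 5*s^4 - 57*s^3 - 221*s^2 + 860*s + 2100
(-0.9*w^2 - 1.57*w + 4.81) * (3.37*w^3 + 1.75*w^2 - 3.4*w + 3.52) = -3.033*w^5 - 6.8659*w^4 + 16.5222*w^3 + 10.5875*w^2 - 21.8804*w + 16.9312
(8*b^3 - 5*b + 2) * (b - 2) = 8*b^4 - 16*b^3 - 5*b^2 + 12*b - 4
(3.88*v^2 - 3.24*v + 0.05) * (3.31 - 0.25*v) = -0.97*v^3 + 13.6528*v^2 - 10.7369*v + 0.1655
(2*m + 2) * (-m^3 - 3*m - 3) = -2*m^4 - 2*m^3 - 6*m^2 - 12*m - 6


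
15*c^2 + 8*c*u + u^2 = (3*c + u)*(5*c + u)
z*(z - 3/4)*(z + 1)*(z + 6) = z^4 + 25*z^3/4 + 3*z^2/4 - 9*z/2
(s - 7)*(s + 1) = s^2 - 6*s - 7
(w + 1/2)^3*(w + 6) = w^4 + 15*w^3/2 + 39*w^2/4 + 37*w/8 + 3/4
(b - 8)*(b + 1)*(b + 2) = b^3 - 5*b^2 - 22*b - 16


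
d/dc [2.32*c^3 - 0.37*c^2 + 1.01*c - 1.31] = 6.96*c^2 - 0.74*c + 1.01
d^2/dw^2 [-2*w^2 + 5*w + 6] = -4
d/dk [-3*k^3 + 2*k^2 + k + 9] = -9*k^2 + 4*k + 1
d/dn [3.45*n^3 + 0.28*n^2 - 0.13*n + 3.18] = 10.35*n^2 + 0.56*n - 0.13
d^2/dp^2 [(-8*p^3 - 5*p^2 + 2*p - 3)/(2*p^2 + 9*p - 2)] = 2*(-582*p^3 + 336*p^2 - 234*p - 239)/(8*p^6 + 108*p^5 + 462*p^4 + 513*p^3 - 462*p^2 + 108*p - 8)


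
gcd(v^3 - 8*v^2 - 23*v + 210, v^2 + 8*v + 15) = v + 5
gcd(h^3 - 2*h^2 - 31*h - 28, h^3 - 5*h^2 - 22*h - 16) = h + 1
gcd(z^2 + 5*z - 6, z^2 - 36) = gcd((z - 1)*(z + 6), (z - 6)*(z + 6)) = z + 6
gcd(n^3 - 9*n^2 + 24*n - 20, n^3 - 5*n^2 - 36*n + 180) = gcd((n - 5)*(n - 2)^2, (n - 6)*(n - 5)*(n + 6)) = n - 5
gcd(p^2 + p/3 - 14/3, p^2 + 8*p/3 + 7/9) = p + 7/3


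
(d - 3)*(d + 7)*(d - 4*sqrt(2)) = d^3 - 4*sqrt(2)*d^2 + 4*d^2 - 16*sqrt(2)*d - 21*d + 84*sqrt(2)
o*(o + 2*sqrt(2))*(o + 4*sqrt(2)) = o^3 + 6*sqrt(2)*o^2 + 16*o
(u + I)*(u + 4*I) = u^2 + 5*I*u - 4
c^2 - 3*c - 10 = (c - 5)*(c + 2)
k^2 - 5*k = k*(k - 5)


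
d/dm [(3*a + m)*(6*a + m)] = 9*a + 2*m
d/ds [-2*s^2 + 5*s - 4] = 5 - 4*s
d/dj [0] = 0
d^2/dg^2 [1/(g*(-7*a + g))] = 2*(-g^2 + g*(7*a - g) - (7*a - g)^2)/(g^3*(7*a - g)^3)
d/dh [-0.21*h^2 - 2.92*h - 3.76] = -0.42*h - 2.92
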